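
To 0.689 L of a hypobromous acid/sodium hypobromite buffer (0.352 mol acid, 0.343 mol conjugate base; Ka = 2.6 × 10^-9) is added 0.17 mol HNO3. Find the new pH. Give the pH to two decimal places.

After neutralization: n(HOBr) = 0.522 mol, n(OBr-) = 0.173 mol.
pKa = −log(2.6 × 10^-9) = 8.585
pH = pKa + log(n_OBr-/n_HOBr) = 8.585 + log(0.173/0.522) = 8.585 + (-0.480)

pH = 8.11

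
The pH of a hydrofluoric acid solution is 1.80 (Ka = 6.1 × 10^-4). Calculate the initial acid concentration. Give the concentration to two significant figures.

[H+] = 10^(-1.80) = 1.58 × 10^-2 M = x
Ka = x²/(C₀ − x) ⇒ C₀ = x + x²/Ka
C₀ = 1.58 × 10^-2 + (1.58 × 10^-2)²/(6.1 × 10^-4) = 4.25 × 10^-1 M

C₀ = 4.3 × 10^-1 M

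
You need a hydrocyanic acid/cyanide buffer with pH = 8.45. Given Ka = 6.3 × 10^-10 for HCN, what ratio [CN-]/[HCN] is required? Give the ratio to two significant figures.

pKa = -log(6.3 × 10^-10) = 9.201
pH = pKa + log(r) ⇒ log(r) = 8.45 − 9.201 = -0.751
r = [CN-]/[HCN] = 10^(-0.751) = 0.177

ratio = 0.18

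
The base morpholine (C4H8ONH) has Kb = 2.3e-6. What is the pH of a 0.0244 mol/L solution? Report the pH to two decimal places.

pH = 10.37

C4H8ONH + H2O ⇌ C4H8ONH2+ + OH-
Let x = [OH-] at equilibrium. Kb = x²/(0.0244 − x).
Assume x ≪ 0.0244: x ≈ √(2.3 × 10^-6 × 0.0244) = 2.37 × 10^-4 M
pOH = −log(2.37 × 10^-4) = 3.63; pH = 14.00 − 3.63 = 10.37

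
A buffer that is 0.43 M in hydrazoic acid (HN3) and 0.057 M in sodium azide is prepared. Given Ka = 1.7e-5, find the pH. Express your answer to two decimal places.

pH = 3.89

pKa = −log(1.7 × 10^-5) = 4.770
pH = pKa + log([A⁻]/[HA]) = 4.770 + log(0.057/0.43)
pH = 4.770 + (-0.878) = 3.89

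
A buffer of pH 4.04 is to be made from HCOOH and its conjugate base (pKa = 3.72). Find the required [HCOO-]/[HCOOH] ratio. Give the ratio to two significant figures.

pH = pKa + log(r) ⇒ log(r) = 4.04 − 3.72 = +0.32
r = [HCOO-]/[HCOOH] = 10^(+0.32) = 2.09

ratio = 2.1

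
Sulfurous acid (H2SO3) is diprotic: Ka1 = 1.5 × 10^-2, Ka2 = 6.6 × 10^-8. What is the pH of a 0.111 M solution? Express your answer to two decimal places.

Since Ka1 ≫ Ka2, the first ionization dominates [H+].
Ka1 = x²/(0.111 − x) = 1.5 × 10^-2
Solving the quadratic: x = (−Ka1 + √(Ka1² + 4·Ka1·C₀))/2 = 3.40 × 10^-2 M
pH = −log(3.40 × 10^-2) = 1.47

pH = 1.47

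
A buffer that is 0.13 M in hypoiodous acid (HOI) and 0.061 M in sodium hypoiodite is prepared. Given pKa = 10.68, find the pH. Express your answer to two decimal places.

Henderson–Hasselbalch: pH = pKa + log([OI-]/[HOI]) = 10.68 + log(0.061/0.13)
pH = 10.68 + (-0.329) = 10.35

pH = 10.35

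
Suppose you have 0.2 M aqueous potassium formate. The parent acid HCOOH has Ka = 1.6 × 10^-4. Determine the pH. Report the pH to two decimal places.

pH = 8.55

HCOO- is the conjugate base of the weak acid HCOOH.
Kb = Kw/Ka = 1.0×10^-14 / 1.6 × 10^-4 = 6.25 × 10^-11
Kb = x²/(0.2 − x) = 6.25 × 10^-11
Since Kb ≪ C₀, x ≈ √(Kb·C₀) = 3.54 × 10^-6 M.
(x/C₀ = 0.0018% < 5%, so the approximation holds.)
pOH = −log(3.54 × 10^-6) = 5.45; pH = 14.00 − 5.45 = 8.55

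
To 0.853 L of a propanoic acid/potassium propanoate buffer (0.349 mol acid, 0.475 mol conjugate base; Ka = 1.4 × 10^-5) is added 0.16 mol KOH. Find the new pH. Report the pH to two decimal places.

pH = 5.38

After neutralization: n(CH3CH2COOH) = 0.189 mol, n(CH3CH2COO-) = 0.635 mol.
pKa = −log(1.4 × 10^-5) = 4.854
Henderson–Hasselbalch with mole ratio 0.635/0.189: pH = 4.854 + (+0.526)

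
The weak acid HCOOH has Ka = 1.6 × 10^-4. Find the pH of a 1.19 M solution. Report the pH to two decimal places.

HCOOH ⇌ HCOO- + H+
Let x = [H+] at equilibrium. Ka = x²/(1.19 − x).
Since Ka ≪ C₀, x ≈ √(Ka·C₀) = 1.38 × 10^-2 M.
(x/C₀ = 1.2% < 5%, so the approximation holds.)
pH = −log[H+] = −log(1.38 × 10^-2) = 1.86

pH = 1.86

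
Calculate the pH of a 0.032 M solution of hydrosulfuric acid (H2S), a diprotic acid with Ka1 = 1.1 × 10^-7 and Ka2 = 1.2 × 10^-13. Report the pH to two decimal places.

pH = 4.23

Since Ka1 ≫ Ka2, the first ionization dominates [H+].
Ka1 = x²/(0.032 − x) = 1.1 × 10^-7
x ≈ √(1.1 × 10^-7 × 0.032) = 5.93 × 10^-5 M
pH = −log(5.93 × 10^-5) = 4.23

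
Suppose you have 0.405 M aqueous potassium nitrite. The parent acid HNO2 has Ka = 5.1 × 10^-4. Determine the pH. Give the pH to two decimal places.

pH = 8.45

NO2- is the conjugate base of the weak acid HNO2.
Kb = Kw/Ka = 1.0×10^-14 / 5.1 × 10^-4 = 1.96 × 10^-11
From the ICE table, Kb = x²/(0.405 − x) = 1.96 × 10^-11.
Since Kb ≪ C₀, x ≈ √(Kb·C₀) = 2.82 × 10^-6 M.
pOH = −log(2.82 × 10^-6) = 5.55; pH = 14.00 − 5.55 = 8.45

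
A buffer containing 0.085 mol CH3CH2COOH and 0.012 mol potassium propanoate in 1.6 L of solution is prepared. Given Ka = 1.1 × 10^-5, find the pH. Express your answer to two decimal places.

pKa = −log(1.1 × 10^-5) = 4.959
Using pH = pKa + log([base]/[acid]) with [base]/[acid] = 0.012/0.085:
pH = 4.959 + (-0.850) = 4.11

pH = 4.11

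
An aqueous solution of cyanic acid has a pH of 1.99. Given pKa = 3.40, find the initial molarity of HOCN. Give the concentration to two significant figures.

C₀ = 2.7 × 10^-1 M

[H+] = 10^(-1.99) = 1.02 × 10^-2 M = x
Ka = 10^(−3.40) = 3.98 × 10^-4
Ka = x²/(C₀ − x) ⇒ C₀ = x + x²/Ka
C₀ = 1.02 × 10^-2 + (1.02 × 10^-2)²/(3.98 × 10^-4) = 2.72 × 10^-1 M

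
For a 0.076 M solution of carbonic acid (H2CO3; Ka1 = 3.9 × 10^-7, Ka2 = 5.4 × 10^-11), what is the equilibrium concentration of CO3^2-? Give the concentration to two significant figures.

5.4 × 10^-11 M

First ionization gives [H+] ≈ [HCO3-] = 1.72 × 10^-4 M.
Second step: Ka2 = [H+][CO3^2-]/[HCO3-] ≈ [CO3^2-] (since [H+] ≈ [HCO3-]).
So [CO3^2-] ≈ Ka2.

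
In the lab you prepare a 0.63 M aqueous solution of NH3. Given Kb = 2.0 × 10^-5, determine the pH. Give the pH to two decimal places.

pH = 11.55

NH3 + H2O ⇌ NH4+ + OH-
Let x = [OH-] at equilibrium. Kb = x²/(0.63 − x).
Since Kb ≪ C₀, x ≈ √(Kb·C₀) = 3.55 × 10^-3 M.
Check: 0.56% ionized — well under 5%, approximation valid.
pOH = 2.45, so pH = 14.00 − pOH = 11.55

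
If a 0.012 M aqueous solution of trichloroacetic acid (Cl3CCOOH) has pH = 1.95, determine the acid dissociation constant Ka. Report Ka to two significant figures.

Ka = 1.6 × 10^-1

[H+] = 10^(-1.95) = 1.12 × 10^-2 M
At equilibrium [HA] = 0.012 − 1.12 × 10^-2 = 8.00 × 10^-4 M
Ka = [H+][A-]/[HA] = (1.12 × 10^-2)² / 8.00 × 10^-4 = 1.6 × 10^-1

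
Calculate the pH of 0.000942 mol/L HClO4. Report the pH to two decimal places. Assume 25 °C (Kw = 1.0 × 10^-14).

pH = 3.03

HClO4 is a strong acid and dissociates completely, so [H+] = 0.000942 M.
pH = -log(0.000942) = 3.03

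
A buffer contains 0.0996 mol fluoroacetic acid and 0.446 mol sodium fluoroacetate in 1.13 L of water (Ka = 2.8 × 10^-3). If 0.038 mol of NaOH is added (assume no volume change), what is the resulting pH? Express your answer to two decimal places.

OH- converts FCH2COOH to FCH2COO-: FCH2COOH → 0.0616 mol, FCH2COO- → 0.484 mol.
pKa = −log(2.8 × 10^-3) = 2.553
pH = pKa + log(n_FCH2COO-/n_FCH2COOH) = 2.553 + log(0.484/0.0616) = 2.553 + (+0.895)

pH = 3.45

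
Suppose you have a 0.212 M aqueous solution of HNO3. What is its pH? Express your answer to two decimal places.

pH = 0.67

HNO3 is a strong acid and dissociates completely, so [H+] = 0.212 M.
pH = -log(0.212) = 0.67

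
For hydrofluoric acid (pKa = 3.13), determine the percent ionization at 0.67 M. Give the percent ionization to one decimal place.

HF ⇌ F- + H+; let x = [H+] at equilibrium.
Ka = 10^(−3.13) = 7.41 × 10^-4
x ≈ √(Ka·C₀) = √(7.41 × 10^-4 × 0.67) = 2.23 × 10^-2 M
% ionization = x/C₀ × 100% = 2.23 × 10^-2/0.67 × 100% = 3.3%

3.3%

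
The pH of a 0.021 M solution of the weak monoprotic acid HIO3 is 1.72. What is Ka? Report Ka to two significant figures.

[H+] = 10^(-1.72) = 1.91 × 10^-2 M
At equilibrium [HA] = 0.021 − 1.91 × 10^-2 = 1.90 × 10^-3 M
Ka = [H+][A-]/[HA] = (1.91 × 10^-2)² / 1.90 × 10^-3 = 1.9 × 10^-1

Ka = 1.9 × 10^-1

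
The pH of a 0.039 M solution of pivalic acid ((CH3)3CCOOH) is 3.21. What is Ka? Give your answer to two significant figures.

[H+] = 10^(-3.21) = 6.17 × 10^-4 M
At equilibrium [HA] = 0.039 − 6.17 × 10^-4 = 3.84 × 10^-2 M
Ka = [H+][A-]/[HA] = (6.17 × 10^-4)² / 3.84 × 10^-2 = 9.9 × 10^-6

Ka = 9.9 × 10^-6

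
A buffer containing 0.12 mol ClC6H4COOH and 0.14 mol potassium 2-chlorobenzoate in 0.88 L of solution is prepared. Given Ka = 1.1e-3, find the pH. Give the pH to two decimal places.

pH = 3.03

pKa = −log(1.1 × 10^-3) = 2.959
Henderson–Hasselbalch: pH = pKa + log([ClC6H4COO-]/[ClC6H4COOH]) = 2.959 + log(0.14/0.12)
pH = 2.959 + (+0.067) = 3.03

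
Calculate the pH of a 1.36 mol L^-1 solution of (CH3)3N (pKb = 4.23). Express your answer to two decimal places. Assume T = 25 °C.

(CH3)3N + H2O ⇌ (CH3)3NH+ + OH-
Kb = 10^(−4.23) = 5.89 × 10^-5
Kb = [OH-]²/(1.36 − [OH-]) = 5.89 × 10^-5
Neglecting [OH-] in the denominator: [OH-] = √(5.89 × 10^-5 × 1.36) = 8.95 × 10^-3 M
Check: 0.66% ionized — well under 5%, approximation valid.
pOH = 2.05, so pH = 14.00 − pOH = 11.95

pH = 11.95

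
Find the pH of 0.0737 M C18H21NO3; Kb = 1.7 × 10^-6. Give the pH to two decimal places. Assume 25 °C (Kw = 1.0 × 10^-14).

pH = 10.55

C18H21NO3 + H2O ⇌ C18H22NO3+ + OH-
From the ICE table, Kb = x²/(0.0737 − x) = 1.7 × 10^-6.
Neglecting x in the denominator: x = √(1.7 × 10^-6 × 0.0737) = 3.54 × 10^-4 M
pOH = −log(3.54 × 10^-4) = 3.45; pH = 14.00 − 3.45 = 10.55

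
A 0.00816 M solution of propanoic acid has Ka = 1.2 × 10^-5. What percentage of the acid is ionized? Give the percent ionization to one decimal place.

3.8%

CH3CH2COOH ⇌ CH3CH2COO- + H+; let x = [H+] at equilibrium.
x ≈ √(Ka·C₀) = √(1.2 × 10^-5 × 0.00816) = 3.13 × 10^-4 M
% ionization = x/C₀ × 100% = 3.13 × 10^-4/0.00816 × 100% = 3.8%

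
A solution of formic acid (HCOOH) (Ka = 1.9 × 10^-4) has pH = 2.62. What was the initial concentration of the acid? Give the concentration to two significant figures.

[H+] = 10^(-2.62) = 2.40 × 10^-3 M = x
Ka = x²/(C₀ − x) ⇒ C₀ = x + x²/Ka
C₀ = 2.40 × 10^-3 + (2.40 × 10^-3)²/(1.9 × 10^-4) = 3.27 × 10^-2 M

C₀ = 3.3 × 10^-2 M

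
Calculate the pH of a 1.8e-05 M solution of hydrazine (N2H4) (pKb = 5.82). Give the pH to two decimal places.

pH = 8.65

N2H4 + H2O ⇌ N2H5+ + OH-
Kb = 10^(−5.82) = 1.51 × 10^-6
Kb = [OH-]²/(1.8e-05 − [OH-]) = 1.51 × 10^-6
Here C₀/Kb ≈ 11.9, so the small-[OH-] approximation fails. Use the quadratic:
[OH-] = (−Kb + √(Kb² + 4·Kb·C₀))/2 = 4.51 × 10^-6 M
pOH = 5.35, so pH = 14.00 − pOH = 8.65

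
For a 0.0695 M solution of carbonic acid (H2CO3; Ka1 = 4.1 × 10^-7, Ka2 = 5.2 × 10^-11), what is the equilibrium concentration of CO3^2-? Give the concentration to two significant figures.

5.2 × 10^-11 M

First ionization gives [H+] ≈ [HCO3-] = 1.69 × 10^-4 M.
Second step: Ka2 = [H+][CO3^2-]/[HCO3-] ≈ [CO3^2-] (since [H+] ≈ [HCO3-]).
So [CO3^2-] ≈ Ka2.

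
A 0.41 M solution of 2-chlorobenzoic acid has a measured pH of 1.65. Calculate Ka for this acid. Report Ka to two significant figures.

[H+] = 10^(-1.65) = 2.24 × 10^-2 M
At equilibrium [HA] = 0.41 − 2.24 × 10^-2 = 3.88 × 10^-1 M
Ka = [H+][A-]/[HA] = (2.24 × 10^-2)² / 3.88 × 10^-1 = 1.3 × 10^-3

Ka = 1.3 × 10^-3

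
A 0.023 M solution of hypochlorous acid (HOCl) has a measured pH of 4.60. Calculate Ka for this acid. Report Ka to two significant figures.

[H+] = 10^(-4.60) = 2.51 × 10^-5 M
At equilibrium [HA] = 0.023 − 2.51 × 10^-5 = 2.30 × 10^-2 M
Ka = [H+][A-]/[HA] = (2.51 × 10^-5)² / 2.30 × 10^-2 = 2.7 × 10^-8

Ka = 2.7 × 10^-8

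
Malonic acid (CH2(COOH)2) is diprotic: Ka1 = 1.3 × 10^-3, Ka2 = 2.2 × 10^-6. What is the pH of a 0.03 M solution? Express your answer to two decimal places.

Ka1 ≫ Ka2, so treat the first dissociation as the only significant source of H+.
Ka1 = x²/(0.03 − x) = 1.3 × 10^-3
Solving the quadratic: x = (−Ka1 + √(Ka1² + 4·Ka1·C₀))/2 = 5.63 × 10^-3 M
pH = −log(5.63 × 10^-3) = 2.25

pH = 2.25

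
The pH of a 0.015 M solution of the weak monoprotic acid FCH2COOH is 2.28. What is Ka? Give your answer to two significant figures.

Ka = 2.8 × 10^-3

[H+] = 10^(-2.28) = 5.25 × 10^-3 M
At equilibrium [HA] = 0.015 − 5.25 × 10^-3 = 9.75 × 10^-3 M
Ka = [H+][A-]/[HA] = (5.25 × 10^-3)² / 9.75 × 10^-3 = 2.8 × 10^-3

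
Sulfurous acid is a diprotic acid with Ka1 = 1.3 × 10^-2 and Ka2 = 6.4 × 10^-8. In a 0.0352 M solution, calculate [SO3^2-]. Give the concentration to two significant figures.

6.4 × 10^-8 M

First ionization gives [H+] ≈ [HSO3-] = 1.59 × 10^-2 M.
Second step: Ka2 = [H+][SO3^2-]/[HSO3-] ≈ [SO3^2-] (since [H+] ≈ [HSO3-]).
So [SO3^2-] ≈ Ka2.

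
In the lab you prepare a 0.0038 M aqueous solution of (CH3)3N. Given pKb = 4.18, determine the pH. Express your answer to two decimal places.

pH = 10.67

(CH3)3N + H2O ⇌ (CH3)3NH+ + OH-
Kb = 10^(−4.18) = 6.61 × 10^-5
Kb = x²/(0.0038 − x) = 6.61 × 10^-5
The 5% rule fails; solving x² + Kb·x − Kb·C₀ = 0 exactly:
x = (−Kb + √(Kb² + 4·Kb·C₀))/2 = 4.69 × 10^-4 M
pOH = 3.33, so pH = 14.00 − pOH = 10.67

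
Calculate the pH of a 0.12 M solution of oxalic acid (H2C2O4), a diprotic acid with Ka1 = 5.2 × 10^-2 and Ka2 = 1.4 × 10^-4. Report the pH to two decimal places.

pH = 1.24

Since Ka1 ≫ Ka2, the first ionization dominates [H+].
Ka1 = x²/(0.12 − x) = 5.2 × 10^-2
Solving the quadratic: x = (−Ka1 + √(Ka1² + 4·Ka1·C₀))/2 = 5.72 × 10^-2 M
pH = −log(5.72 × 10^-2) = 1.24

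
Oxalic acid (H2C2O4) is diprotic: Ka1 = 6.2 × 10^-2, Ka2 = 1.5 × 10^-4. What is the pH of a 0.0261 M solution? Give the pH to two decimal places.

Ka1 ≫ Ka2, so treat the first dissociation as the only significant source of H+.
Ka1 = x²/(0.0261 − x) = 6.2 × 10^-2
Solving the quadratic: x = (−Ka1 + √(Ka1² + 4·Ka1·C₀))/2 = 1.98 × 10^-2 M
pH = −log(1.98 × 10^-2) = 1.70

pH = 1.70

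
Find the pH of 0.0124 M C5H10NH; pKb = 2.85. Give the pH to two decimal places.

pH = 11.55

C5H10NH + H2O ⇌ C5H10NH2+ + OH-
Kb = 10^(−2.85) = 1.41 × 10^-3
Let x = [OH-] at equilibrium. Kb = x²/(0.0124 − x).
Here C₀/Kb ≈ 8.79, so the small-x approximation fails. Use the quadratic:
x = (−Kb + √(Kb² + 4·Kb·C₀))/2 = 3.54 × 10^-3 M
pOH = −log(3.54 × 10^-3) = 2.45; pH = 14.00 − 2.45 = 11.55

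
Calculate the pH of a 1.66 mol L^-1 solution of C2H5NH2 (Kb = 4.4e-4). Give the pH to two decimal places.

pH = 12.43

C2H5NH2 + H2O ⇌ C2H5NH3+ + OH-
From the ICE table, Kb = x²/(1.66 − x) = 4.4 × 10^-4.
Assume x ≪ 1.66: x ≈ √(4.4 × 10^-4 × 1.66) = 2.70 × 10^-2 M
pOH = −log(2.70 × 10^-2) = 1.57; pH = 14.00 − 1.57 = 12.43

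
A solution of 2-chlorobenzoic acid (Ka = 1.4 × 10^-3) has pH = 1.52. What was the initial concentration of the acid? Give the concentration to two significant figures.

C₀ = 6.8 × 10^-1 M

[H+] = 10^(-1.52) = 3.02 × 10^-2 M = x
Ka = x²/(C₀ − x) ⇒ C₀ = x + x²/Ka
C₀ = 3.02 × 10^-2 + (3.02 × 10^-2)²/(1.4 × 10^-3) = 6.82 × 10^-1 M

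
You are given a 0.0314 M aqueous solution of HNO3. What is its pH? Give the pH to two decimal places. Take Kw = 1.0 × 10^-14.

pH = 1.50

HNO3 is a strong acid and dissociates completely, so [H+] = 0.0314 M.
pH = -log(0.0314) = 1.50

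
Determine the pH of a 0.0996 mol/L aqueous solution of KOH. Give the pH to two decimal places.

KOH is a strong base; [OH-] = 0.0996 M.
pOH = -log(0.0996) = 1.00
pH = 14.00 - 1.00 = 13.00

pH = 13.00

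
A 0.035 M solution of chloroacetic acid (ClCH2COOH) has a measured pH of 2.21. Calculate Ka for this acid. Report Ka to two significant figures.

[H+] = 10^(-2.21) = 6.17 × 10^-3 M
At equilibrium [HA] = 0.035 − 6.17 × 10^-3 = 2.88 × 10^-2 M
Ka = [H+][A-]/[HA] = (6.17 × 10^-3)² / 2.88 × 10^-2 = 1.3 × 10^-3

Ka = 1.3 × 10^-3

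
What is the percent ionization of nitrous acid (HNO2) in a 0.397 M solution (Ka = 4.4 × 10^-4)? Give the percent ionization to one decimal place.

3.3%

HNO2 ⇌ NO2- + H+; let x = [H+] at equilibrium.
x ≈ √(Ka·C₀) = √(4.4 × 10^-4 × 0.397) = 1.32 × 10^-2 M
Fraction ionized = 1.32 × 10^-2 / 0.397 = 0.0332 → 3.3%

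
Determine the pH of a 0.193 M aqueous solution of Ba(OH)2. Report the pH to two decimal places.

pH = 13.59

Ba(OH)2 is a strong base (each formula unit releases 2 OH-); [OH-] = 0.386 M.
pOH = -log(0.386) = 0.41
pH = 14.00 - 0.41 = 13.59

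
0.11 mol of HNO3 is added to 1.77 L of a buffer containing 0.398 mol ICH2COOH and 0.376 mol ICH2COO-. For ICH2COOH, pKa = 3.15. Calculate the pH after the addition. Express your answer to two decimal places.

After neutralization: n(ICH2COOH) = 0.508 mol, n(ICH2COO-) = 0.266 mol.
pH = pKa + log(n_ICH2COO-/n_ICH2COOH) = 3.15 + log(0.266/0.508) = 3.15 + (-0.281)

pH = 2.87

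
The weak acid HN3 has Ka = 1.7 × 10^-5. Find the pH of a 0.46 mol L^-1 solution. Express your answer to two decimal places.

HN3 ⇌ N3- + H+
From the ICE table, Ka = x²/(0.46 − x) = 1.7 × 10^-5.
Neglecting x in the denominator: x = √(1.7 × 10^-5 × 0.46) = 2.80 × 10^-3 M
(x/C₀ = 0.61% < 5%, so the approximation holds.)
pH = −log[H+] = −log(2.80 × 10^-3) = 2.55

pH = 2.55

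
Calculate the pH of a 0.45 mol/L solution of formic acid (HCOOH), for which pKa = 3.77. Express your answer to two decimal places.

pH = 2.06

HCOOH ⇌ HCOO- + H+
Ka = 10^(−3.77) = 1.70 × 10^-4
Let x = [H+] at equilibrium. Ka = x²/(0.45 − x).
Neglecting x in the denominator: x = √(1.70 × 10^-4 × 0.45) = 8.75 × 10^-3 M
pH = −log[H+] = −log(8.75 × 10^-3) = 2.06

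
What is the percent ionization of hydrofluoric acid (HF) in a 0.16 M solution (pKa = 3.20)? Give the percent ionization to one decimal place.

6.1%

HF ⇌ F- + H+; let x = [H+] at equilibrium.
Ka = 10^(−3.20) = 6.31 × 10^-4
Ka = x²/(C₀ − x); solving the quadratic gives x = 9.74 × 10^-3 M.
Fraction ionized = 9.74 × 10^-3 / 0.16 = 0.0609 → 6.1%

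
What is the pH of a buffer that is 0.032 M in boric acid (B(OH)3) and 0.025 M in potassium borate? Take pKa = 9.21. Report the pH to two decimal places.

pH = 9.10

pH = pKa + log([A⁻]/[HA]) = 9.21 + log(0.025/0.032)
pH = 9.21 + (-0.107) = 9.10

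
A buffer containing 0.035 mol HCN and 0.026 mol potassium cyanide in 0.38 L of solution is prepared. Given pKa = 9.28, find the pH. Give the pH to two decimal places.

pH = 9.15

Using pH = pKa + log([base]/[acid]) with [base]/[acid] = 0.026/0.035:
pH = 9.28 + (-0.129) = 9.15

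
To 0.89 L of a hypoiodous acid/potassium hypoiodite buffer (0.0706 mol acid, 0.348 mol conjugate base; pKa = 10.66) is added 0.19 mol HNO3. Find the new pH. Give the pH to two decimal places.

pH = 10.44

After neutralization: n(HOI) = 0.261 mol, n(OI-) = 0.158 mol.
pH = pKa + log(n_OI-/n_HOI) = 10.66 + log(0.158/0.261) = 10.66 + (-0.218)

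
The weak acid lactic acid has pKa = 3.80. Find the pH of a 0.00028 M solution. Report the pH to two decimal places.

pH = 3.84

CH3CH(OH)COOH ⇌ CH3CH(OH)COO- + H+
Ka = 10^(−3.80) = 1.58 × 10^-4
Ka = x²/(0.00028 − x) = 1.58 × 10^-4
Here C₀/Ka ≈ 1.77, so the small-x approximation fails. Use the quadratic:
x = [−0.000158 + √(0.000158² + 1.77e-07)]/2 = 1.46 × 10^-4 M
pH = −log[H+] = −log(1.46 × 10^-4) = 3.84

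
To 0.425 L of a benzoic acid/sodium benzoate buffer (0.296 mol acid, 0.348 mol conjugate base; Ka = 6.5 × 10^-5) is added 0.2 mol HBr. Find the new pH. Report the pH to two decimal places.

pH = 3.66

After neutralization: n(C6H5COOH) = 0.496 mol, n(C6H5COO-) = 0.148 mol.
pKa = −log(6.5 × 10^-5) = 4.187
Henderson–Hasselbalch with mole ratio 0.148/0.496: pH = 4.187 + (-0.525)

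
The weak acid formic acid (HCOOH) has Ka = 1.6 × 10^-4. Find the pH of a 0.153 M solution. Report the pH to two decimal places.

HCOOH ⇌ HCOO- + H+
Let x = [H+] at equilibrium. Ka = x²/(0.153 − x).
Assume x ≪ 0.153: x ≈ √(1.6 × 10^-4 × 0.153) = 4.95 × 10^-3 M
pH = −log(4.95 × 10^-3) = 2.31

pH = 2.31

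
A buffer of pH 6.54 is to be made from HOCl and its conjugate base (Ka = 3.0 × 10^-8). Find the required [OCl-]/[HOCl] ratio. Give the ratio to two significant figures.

ratio = 0.10

pKa = -log(3.0 × 10^-8) = 7.523
pH = pKa + log(r) ⇒ log(r) = 6.54 − 7.523 = -0.983
r = [OCl-]/[HOCl] = 10^(-0.983) = 0.104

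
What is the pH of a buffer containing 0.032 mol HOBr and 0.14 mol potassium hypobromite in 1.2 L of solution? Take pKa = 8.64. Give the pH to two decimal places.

pH = 9.28

pH = pKa + log([A⁻]/[HA]) = 8.64 + log(0.14/0.032)
pH = 8.64 + (+0.641) = 9.28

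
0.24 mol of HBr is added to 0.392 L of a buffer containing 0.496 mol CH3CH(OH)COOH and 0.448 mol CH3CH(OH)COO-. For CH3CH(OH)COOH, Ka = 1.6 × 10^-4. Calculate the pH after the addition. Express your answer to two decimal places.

pH = 3.25

After neutralization: n(CH3CH(OH)COOH) = 0.736 mol, n(CH3CH(OH)COO-) = 0.208 mol.
pKa = −log(1.6 × 10^-4) = 3.796
pH = pKa + log([A⁻]/[HA]) = 3.796 + log(0.208/0.736) = 3.796 -0.549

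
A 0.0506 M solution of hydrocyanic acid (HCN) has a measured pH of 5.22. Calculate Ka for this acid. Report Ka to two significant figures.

[H+] = 10^(-5.22) = 6.03 × 10^-6 M
At equilibrium [HA] = 0.0506 − 6.03 × 10^-6 = 5.06 × 10^-2 M
Ka = [H+][A-]/[HA] = (6.03 × 10^-6)² / 5.06 × 10^-2 = 7.2 × 10^-10

Ka = 7.2 × 10^-10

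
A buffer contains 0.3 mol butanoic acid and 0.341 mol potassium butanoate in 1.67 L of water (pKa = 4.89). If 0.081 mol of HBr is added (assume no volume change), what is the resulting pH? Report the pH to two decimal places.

pH = 4.72

Added H+ converts CH3(CH2)2COO- to CH3(CH2)2COOH: CH3(CH2)2COOH → 0.381 mol, CH3(CH2)2COO- → 0.26 mol.
pH = pKa + log([A⁻]/[HA]) = 4.89 + log(0.26/0.381) = 4.89 -0.166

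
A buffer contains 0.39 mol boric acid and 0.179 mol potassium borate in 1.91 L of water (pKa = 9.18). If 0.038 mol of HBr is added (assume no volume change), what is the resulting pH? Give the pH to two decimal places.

pH = 8.70

After neutralization: n(B(OH)3) = 0.428 mol, n(B(OH)4-) = 0.141 mol.
pH = pKa + log([A⁻]/[HA]) = 9.18 + log(0.141/0.428) = 9.18 -0.482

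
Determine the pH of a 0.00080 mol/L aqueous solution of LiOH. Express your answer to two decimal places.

pH = 10.90

LiOH is a strong base; [OH-] = 0.0008 M.
pOH = -log(0.0008) = 3.10
pH = 14.00 - 3.10 = 10.90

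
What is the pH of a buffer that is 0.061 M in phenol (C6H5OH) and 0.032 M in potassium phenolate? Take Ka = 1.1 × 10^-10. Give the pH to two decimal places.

pH = 9.68

pKa = −log(1.1 × 10^-10) = 9.959
Using pH = pKa + log([base]/[acid]) with [base]/[acid] = 0.032/0.061:
pH = 9.959 + (-0.280) = 9.68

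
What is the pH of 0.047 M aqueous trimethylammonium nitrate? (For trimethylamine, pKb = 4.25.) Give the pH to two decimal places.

pH = 5.54

(CH3)3NH+ is the conjugate acid of the weak base (CH3)3N.
Kb = 10^(−4.25) = 5.62 × 10^-5
Ka = Kw/Kb = 1.0×10^-14 / 5.62 × 10^-5 = 1.78 × 10^-10
Ka = x²/(0.047 − x) = 1.78 × 10^-10
Assume x ≪ 0.047: x ≈ √(1.78 × 10^-10 × 0.047) = 2.89 × 10^-6 M
pH = −log[H+] = −log(2.89 × 10^-6) = 5.54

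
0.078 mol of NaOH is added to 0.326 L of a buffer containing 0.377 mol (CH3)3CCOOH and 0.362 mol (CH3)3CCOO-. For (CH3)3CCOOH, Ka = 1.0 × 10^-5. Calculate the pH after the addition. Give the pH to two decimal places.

pH = 5.17

OH- converts (CH3)3CCOOH to (CH3)3CCOO-: (CH3)3CCOOH → 0.299 mol, (CH3)3CCOO- → 0.44 mol.
pKa = −log(1.0 × 10^-5) = 5.000
pH = pKa + log(n_(CH3)3CCOO-/n_(CH3)3CCOOH) = 5.000 + log(0.44/0.299) = 5.000 + (+0.168)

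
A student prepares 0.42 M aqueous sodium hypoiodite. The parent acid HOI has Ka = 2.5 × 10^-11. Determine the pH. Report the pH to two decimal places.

OI- is the conjugate base of the weak acid HOI.
Kb = Kw/Ka = 1.0×10^-14 / 2.5 × 10^-11 = 4.00 × 10^-4
From the ICE table, Kb = [OH-]²/(0.42 − [OH-]) = 4.00 × 10^-4.
Assume [OH-] ≪ 0.42: [OH-] ≈ √(4.00 × 10^-4 × 0.42) = 1.30 × 10^-2 M
([OH-]/C₀ = 3.1% < 5%, so the approximation holds.)
pOH = −log(1.30 × 10^-2) = 1.89; pH = 14.00 − 1.89 = 12.11

pH = 12.11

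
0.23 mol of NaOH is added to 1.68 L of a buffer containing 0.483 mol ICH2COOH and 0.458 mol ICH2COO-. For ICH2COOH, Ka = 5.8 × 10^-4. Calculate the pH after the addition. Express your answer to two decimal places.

pH = 3.67

After neutralization: n(ICH2COOH) = 0.253 mol, n(ICH2COO-) = 0.688 mol.
pKa = −log(5.8 × 10^-4) = 3.237
pH = pKa + log([A⁻]/[HA]) = 3.237 + log(0.688/0.253) = 3.237 +0.434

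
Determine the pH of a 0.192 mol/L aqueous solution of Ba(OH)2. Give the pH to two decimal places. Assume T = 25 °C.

Ba(OH)2 is a strong base (each formula unit releases 2 OH-); [OH-] = 0.384 M.
pOH = -log(0.384) = 0.42
pH = 14.00 - 0.42 = 13.58

pH = 13.58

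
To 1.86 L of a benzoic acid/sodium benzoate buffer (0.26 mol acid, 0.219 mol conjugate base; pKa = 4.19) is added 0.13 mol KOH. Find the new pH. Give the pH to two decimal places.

pH = 4.62

After neutralization: n(C6H5COOH) = 0.13 mol, n(C6H5COO-) = 0.349 mol.
pH = pKa + log(n_C6H5COO-/n_C6H5COOH) = 4.19 + log(0.349/0.13) = 4.19 + (+0.429)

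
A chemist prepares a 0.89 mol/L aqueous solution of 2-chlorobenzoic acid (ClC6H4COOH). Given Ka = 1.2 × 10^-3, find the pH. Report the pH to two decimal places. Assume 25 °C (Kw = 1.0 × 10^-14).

pH = 1.49

ClC6H4COOH ⇌ ClC6H4COO- + H+
From the ICE table, Ka = [H+]²/(0.89 − [H+]) = 1.2 × 10^-3.
Assume [H+] ≪ 0.89: [H+] ≈ √(1.2 × 10^-3 × 0.89) = 3.27 × 10^-2 M
Check: 3.7% ionized — well under 5%, approximation valid.
pH = −log[H+] = −log(3.27 × 10^-2) = 1.49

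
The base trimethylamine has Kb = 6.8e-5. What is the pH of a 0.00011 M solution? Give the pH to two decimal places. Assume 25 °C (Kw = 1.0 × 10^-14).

(CH3)3N + H2O ⇌ (CH3)3NH+ + OH-
Let x = [OH-] at equilibrium. Kb = x²/(0.00011 − x).
The 5% rule fails; solving x² + Kb·x − Kb·C₀ = 0 exactly:
x = (−Kb + √(Kb² + 4·Kb·C₀))/2 = 5.89 × 10^-5 M
pOH = 4.23, so pH = 14.00 − pOH = 9.77

pH = 9.77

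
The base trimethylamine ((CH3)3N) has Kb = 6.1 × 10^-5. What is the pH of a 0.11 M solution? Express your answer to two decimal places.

(CH3)3N + H2O ⇌ (CH3)3NH+ + OH-
Kb = [OH-]²/(0.11 − [OH-]) = 6.1 × 10^-5
Neglecting [OH-] in the denominator: [OH-] = √(6.1 × 10^-5 × 0.11) = 2.59 × 10^-3 M
pOH = 2.59, so pH = 14.00 − pOH = 11.41

pH = 11.41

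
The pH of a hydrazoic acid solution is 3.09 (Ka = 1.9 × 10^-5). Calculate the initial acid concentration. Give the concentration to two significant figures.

C₀ = 3.6 × 10^-2 M

[H+] = 10^(-3.09) = 8.13 × 10^-4 M = x
Ka = x²/(C₀ − x) ⇒ C₀ = x + x²/Ka
C₀ = 8.13 × 10^-4 + (8.13 × 10^-4)²/(1.9 × 10^-5) = 3.56 × 10^-2 M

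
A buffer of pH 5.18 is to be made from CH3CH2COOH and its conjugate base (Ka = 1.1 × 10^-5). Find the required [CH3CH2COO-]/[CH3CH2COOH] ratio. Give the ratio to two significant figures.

pKa = -log(1.1 × 10^-5) = 4.959
pH = pKa + log(r) ⇒ log(r) = 5.18 − 4.959 = +0.221
r = [CH3CH2COO-]/[CH3CH2COOH] = 10^(+0.221) = 1.66

ratio = 1.7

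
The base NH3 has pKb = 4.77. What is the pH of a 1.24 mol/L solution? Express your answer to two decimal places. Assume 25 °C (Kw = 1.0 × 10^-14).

NH3 + H2O ⇌ NH4+ + OH-
Kb = 10^(−4.77) = 1.70 × 10^-5
Kb = [OH-]²/(1.24 − [OH-]) = 1.70 × 10^-5
Assume [OH-] ≪ 1.24: [OH-] ≈ √(1.70 × 10^-5 × 1.24) = 4.59 × 10^-3 M
([OH-]/C₀ = 0.37% < 5%, so the approximation holds.)
pOH = 2.34, so pH = 14.00 − pOH = 11.66

pH = 11.66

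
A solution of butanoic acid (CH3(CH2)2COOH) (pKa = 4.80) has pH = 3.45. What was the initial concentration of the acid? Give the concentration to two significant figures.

[H+] = 10^(-3.45) = 3.55 × 10^-4 M = x
Ka = 10^(−4.80) = 1.58 × 10^-5
Ka = x²/(C₀ − x) ⇒ C₀ = x + x²/Ka
C₀ = 3.55 × 10^-4 + (3.55 × 10^-4)²/(1.58 × 10^-5) = 8.33 × 10^-3 M

C₀ = 8.3 × 10^-3 M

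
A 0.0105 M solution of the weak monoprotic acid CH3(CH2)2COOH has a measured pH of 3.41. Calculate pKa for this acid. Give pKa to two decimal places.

[H+] = 10^(-3.41) = 3.89 × 10^-4 M
At equilibrium [HA] = 0.0105 − 3.89 × 10^-4 = 1.01 × 10^-2 M
Ka = [H+][A-]/[HA] = (3.89 × 10^-4)² / 1.01 × 10^-2 = 1.50 × 10^-5
pKa = -log(1.50 × 10^-5) = 4.82

pKa = 4.82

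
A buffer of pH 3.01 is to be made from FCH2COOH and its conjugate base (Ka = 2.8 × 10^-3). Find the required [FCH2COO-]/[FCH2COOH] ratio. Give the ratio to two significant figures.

ratio = 2.9

pKa = -log(2.8 × 10^-3) = 2.553
pH = pKa + log(r) ⇒ log(r) = 3.01 − 2.553 = +0.457
r = [FCH2COO-]/[FCH2COOH] = 10^(+0.457) = 2.86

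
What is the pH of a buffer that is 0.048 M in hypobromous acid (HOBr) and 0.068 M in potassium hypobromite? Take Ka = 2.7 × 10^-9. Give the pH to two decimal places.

pH = 8.72

pKa = −log(2.7 × 10^-9) = 8.569
pH = pKa + log([A⁻]/[HA]) = 8.569 + log(0.068/0.048)
pH = 8.569 + (+0.151) = 8.72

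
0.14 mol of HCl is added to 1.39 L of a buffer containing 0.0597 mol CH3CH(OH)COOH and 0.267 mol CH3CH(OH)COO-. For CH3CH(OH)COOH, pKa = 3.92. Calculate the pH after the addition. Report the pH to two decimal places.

pH = 3.72

Added H+ converts CH3CH(OH)COO- to CH3CH(OH)COOH: CH3CH(OH)COOH → 0.2 mol, CH3CH(OH)COO- → 0.127 mol.
pH = pKa + log(n_CH3CH(OH)COO-/n_CH3CH(OH)COOH) = 3.92 + log(0.127/0.2) = 3.92 + (-0.197)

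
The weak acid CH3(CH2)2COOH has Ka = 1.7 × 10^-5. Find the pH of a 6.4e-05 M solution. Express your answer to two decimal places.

pH = 4.59

CH3(CH2)2COOH ⇌ CH3(CH2)2COO- + H+
Ka = [H+]²/(6.4e-05 − [H+]) = 1.7 × 10^-5
Here C₀/Ka ≈ 3.76, so the small-[H+] approximation fails. Use the quadratic:
[H+] = [−1.7e-05 + √(1.7e-05² + 4.35e-09)]/2 = 2.56 × 10^-5 M
pH = −log[H+] = −log(2.56 × 10^-5) = 4.59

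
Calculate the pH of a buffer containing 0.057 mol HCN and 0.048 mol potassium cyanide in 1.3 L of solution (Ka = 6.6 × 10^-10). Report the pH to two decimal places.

pKa = −log(6.6 × 10^-10) = 9.180
Henderson–Hasselbalch: pH = pKa + log([CN-]/[HCN]) = 9.180 + log(0.048/0.057)
pH = 9.180 + (-0.075) = 9.11

pH = 9.11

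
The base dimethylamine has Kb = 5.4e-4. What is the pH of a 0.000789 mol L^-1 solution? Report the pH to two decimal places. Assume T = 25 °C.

pH = 10.64

(CH3)2NH + H2O ⇌ (CH3)2NH2+ + OH-
Kb = [OH-]²/(0.000789 − [OH-]) = 5.4 × 10^-4
The 5% rule fails; solving [OH-]² + Kb·[OH-] − Kb·C₀ = 0 exactly:
[OH-] = [−0.00054 + √(0.00054² + 1.7e-06)]/2 = 4.36 × 10^-4 M
pOH = −log(4.36 × 10^-4) = 3.36; pH = 14.00 − 3.36 = 10.64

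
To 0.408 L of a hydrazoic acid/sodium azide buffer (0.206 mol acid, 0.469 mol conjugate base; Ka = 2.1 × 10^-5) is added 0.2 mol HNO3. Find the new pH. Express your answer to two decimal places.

Added H+ converts N3- to HN3: HN3 → 0.406 mol, N3- → 0.269 mol.
pKa = −log(2.1 × 10^-5) = 4.678
pH = pKa + log(n_N3-/n_HN3) = 4.678 + log(0.269/0.406) = 4.678 + (-0.179)

pH = 4.50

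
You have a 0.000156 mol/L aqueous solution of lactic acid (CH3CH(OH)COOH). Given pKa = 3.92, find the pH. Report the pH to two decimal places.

CH3CH(OH)COOH ⇌ CH3CH(OH)COO- + H+
Ka = 10^(−3.92) = 1.20 × 10^-4
From the ICE table, Ka = [H+]²/(0.000156 − [H+]) = 1.20 × 10^-4.
[H+] is not negligible relative to C₀; solve [H+]² + 0.00012·[H+] − 1.87e-08 = 0.
[H+] = (−Ka + √(Ka² + 4·Ka·C₀))/2 = 8.94 × 10^-5 M
pH = −log(8.94 × 10^-5) = 4.05

pH = 4.05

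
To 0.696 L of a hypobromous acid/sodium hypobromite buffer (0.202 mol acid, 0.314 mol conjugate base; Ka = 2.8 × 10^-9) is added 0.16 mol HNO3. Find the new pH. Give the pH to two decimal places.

pH = 8.18

After neutralization: n(HOBr) = 0.362 mol, n(OBr-) = 0.154 mol.
pKa = −log(2.8 × 10^-9) = 8.553
Henderson–Hasselbalch with mole ratio 0.154/0.362: pH = 8.553 + (-0.371)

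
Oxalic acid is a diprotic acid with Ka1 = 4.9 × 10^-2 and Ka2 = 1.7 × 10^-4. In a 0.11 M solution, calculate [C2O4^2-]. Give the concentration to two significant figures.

First ionization gives [H+] ≈ [HC2O4-] = 5.29 × 10^-2 M.
Second step: Ka2 = [H+][C2O4^2-]/[HC2O4-] ≈ [C2O4^2-] (since [H+] ≈ [HC2O4-]).
So [C2O4^2-] ≈ Ka2.

1.7 × 10^-4 M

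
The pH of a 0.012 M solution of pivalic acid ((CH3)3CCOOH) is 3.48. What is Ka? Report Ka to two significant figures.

Ka = 9.4 × 10^-6

[H+] = 10^(-3.48) = 3.31 × 10^-4 M
At equilibrium [HA] = 0.012 − 3.31 × 10^-4 = 1.17 × 10^-2 M
Ka = [H+][A-]/[HA] = (3.31 × 10^-4)² / 1.17 × 10^-2 = 9.4 × 10^-6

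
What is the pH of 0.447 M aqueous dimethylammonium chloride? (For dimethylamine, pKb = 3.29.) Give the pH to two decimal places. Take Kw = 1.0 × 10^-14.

pH = 5.53

(CH3)2NH2+ is the conjugate acid of the weak base (CH3)2NH.
Kb = 10^(−3.29) = 5.13 × 10^-4
Ka = Kw/Kb = 1.0×10^-14 / 5.13 × 10^-4 = 1.95 × 10^-11
Ka = [H+]²/(0.447 − [H+]) = 1.95 × 10^-11
Assume [H+] ≪ 0.447: [H+] ≈ √(1.95 × 10^-11 × 0.447) = 2.95 × 10^-6 M
([H+]/C₀ = 0.00066% < 5%, so the approximation holds.)
pH = −log[H+] = −log(2.95 × 10^-6) = 5.53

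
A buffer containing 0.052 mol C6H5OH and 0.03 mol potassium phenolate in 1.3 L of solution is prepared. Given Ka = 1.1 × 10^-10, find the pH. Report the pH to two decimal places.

pKa = −log(1.1 × 10^-10) = 9.959
Using pH = pKa + log([base]/[acid]) with [base]/[acid] = 0.03/0.052:
pH = 9.959 + (-0.239) = 9.72

pH = 9.72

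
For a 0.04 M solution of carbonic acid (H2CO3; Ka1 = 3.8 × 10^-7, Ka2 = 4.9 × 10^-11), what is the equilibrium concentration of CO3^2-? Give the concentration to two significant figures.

First ionization gives [H+] ≈ [HCO3-] = 1.23 × 10^-4 M.
Second step: Ka2 = [H+][CO3^2-]/[HCO3-] ≈ [CO3^2-] (since [H+] ≈ [HCO3-]).
So [CO3^2-] ≈ Ka2.

4.9 × 10^-11 M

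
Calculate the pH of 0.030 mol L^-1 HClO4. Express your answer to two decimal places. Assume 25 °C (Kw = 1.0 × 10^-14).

pH = 1.52

HClO4 is a strong acid and dissociates completely, so [H+] = 0.030 M.
pH = -log(0.03) = 1.52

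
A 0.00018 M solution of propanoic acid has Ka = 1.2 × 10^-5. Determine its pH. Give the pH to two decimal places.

pH = 4.39

CH3CH2COOH ⇌ CH3CH2COO- + H+
Ka = x²/(0.00018 − x) = 1.2 × 10^-5
The 5% rule fails; solving x² + Ka·x − Ka·C₀ = 0 exactly:
x = (−Ka + √(Ka² + 4·Ka·C₀))/2 = 4.09 × 10^-5 M
pH = −log[H+] = −log(4.09 × 10^-5) = 4.39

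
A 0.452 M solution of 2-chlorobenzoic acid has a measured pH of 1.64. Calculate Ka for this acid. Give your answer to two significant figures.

Ka = 1.2 × 10^-3

[H+] = 10^(-1.64) = 2.29 × 10^-2 M
At equilibrium [HA] = 0.452 − 2.29 × 10^-2 = 4.29 × 10^-1 M
Ka = [H+][A-]/[HA] = (2.29 × 10^-2)² / 4.29 × 10^-1 = 1.2 × 10^-3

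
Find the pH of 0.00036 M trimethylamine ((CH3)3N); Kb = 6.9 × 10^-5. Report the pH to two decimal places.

(CH3)3N + H2O ⇌ (CH3)3NH+ + OH-
From the ICE table, Kb = [OH-]²/(0.00036 − [OH-]) = 6.9 × 10^-5.
[OH-] is not negligible relative to C₀; solve [OH-]² + 6.9e-05·[OH-] − 2.48e-08 = 0.
[OH-] = [−6.9e-05 + √(6.9e-05² + 9.94e-08)]/2 = 1.27 × 10^-4 M
pOH = 3.90, so pH = 14.00 − pOH = 10.10

pH = 10.10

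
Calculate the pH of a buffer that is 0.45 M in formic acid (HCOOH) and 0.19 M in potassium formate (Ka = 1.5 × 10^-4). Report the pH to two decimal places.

pH = 3.45

pKa = −log(1.5 × 10^-4) = 3.824
Using pH = pKa + log([base]/[acid]) with [base]/[acid] = 0.19/0.45:
pH = 3.824 + (-0.374) = 3.45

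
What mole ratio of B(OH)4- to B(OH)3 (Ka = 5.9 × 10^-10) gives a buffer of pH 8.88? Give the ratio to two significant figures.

ratio = 0.45

pKa = -log(5.9 × 10^-10) = 9.229
pH = pKa + log(r) ⇒ log(r) = 8.88 − 9.229 = -0.349
r = [B(OH)4-]/[B(OH)3] = 10^(-0.349) = 0.448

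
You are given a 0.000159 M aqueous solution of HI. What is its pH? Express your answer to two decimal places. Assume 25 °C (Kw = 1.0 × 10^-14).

pH = 3.80

HI is a strong acid and dissociates completely, so [H+] = 0.000159 M.
pH = -log(0.000159) = 3.80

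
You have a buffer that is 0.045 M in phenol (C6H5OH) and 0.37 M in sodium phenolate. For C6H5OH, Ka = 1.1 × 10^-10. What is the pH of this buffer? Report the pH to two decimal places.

pKa = −log(1.1 × 10^-10) = 9.959
pH = pKa + log([A⁻]/[HA]) = 9.959 + log(0.37/0.045)
pH = 9.959 + (+0.915) = 10.87

pH = 10.87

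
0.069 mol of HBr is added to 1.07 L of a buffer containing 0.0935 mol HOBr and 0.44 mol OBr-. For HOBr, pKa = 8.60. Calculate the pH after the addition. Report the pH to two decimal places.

pH = 8.96

After neutralization: n(HOBr) = 0.163 mol, n(OBr-) = 0.371 mol.
pH = pKa + log([A⁻]/[HA]) = 8.60 + log(0.371/0.163) = 8.60 +0.357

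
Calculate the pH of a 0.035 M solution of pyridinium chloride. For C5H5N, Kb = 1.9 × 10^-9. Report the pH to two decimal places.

C5H5NH+ is the conjugate acid of the weak base C5H5N.
Ka = Kw/Kb = 1.0×10^-14 / 1.9 × 10^-9 = 5.26 × 10^-6
Ka = [H+]²/(0.035 − [H+]) = 5.26 × 10^-6
Assume [H+] ≪ 0.035: [H+] ≈ √(5.26 × 10^-6 × 0.035) = 4.29 × 10^-4 M
([H+]/C₀ = 1.2% < 5%, so the approximation holds.)
pH = −log(4.29 × 10^-4) = 3.37

pH = 3.37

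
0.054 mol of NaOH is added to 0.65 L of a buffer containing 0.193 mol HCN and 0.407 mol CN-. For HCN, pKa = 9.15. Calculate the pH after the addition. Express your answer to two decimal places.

OH- converts HCN to CN-: HCN → 0.139 mol, CN- → 0.461 mol.
pH = pKa + log([A⁻]/[HA]) = 9.15 + log(0.461/0.139) = 9.15 +0.521

pH = 9.67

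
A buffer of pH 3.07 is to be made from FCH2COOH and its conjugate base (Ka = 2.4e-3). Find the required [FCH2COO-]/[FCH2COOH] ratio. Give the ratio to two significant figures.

pKa = -log(2.4 × 10^-3) = 2.620
pH = pKa + log(r) ⇒ log(r) = 3.07 − 2.620 = +0.450
r = [FCH2COO-]/[FCH2COOH] = 10^(+0.450) = 2.82

ratio = 2.8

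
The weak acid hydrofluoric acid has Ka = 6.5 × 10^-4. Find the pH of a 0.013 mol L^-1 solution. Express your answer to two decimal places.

pH = 2.59

HF ⇌ F- + H+
Ka = [H+]²/(0.013 − [H+]) = 6.5 × 10^-4
Here C₀/Ka ≈ 20, so the small-[H+] approximation fails. Use the quadratic:
[H+] = [−0.00065 + √(0.00065² + 3.38e-05)]/2 = 2.60 × 10^-3 M
pH = −log(2.60 × 10^-3) = 2.59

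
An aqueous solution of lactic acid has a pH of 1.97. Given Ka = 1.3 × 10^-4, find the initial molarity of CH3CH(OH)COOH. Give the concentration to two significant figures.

[H+] = 10^(-1.97) = 1.07 × 10^-2 M = x
Ka = x²/(C₀ − x) ⇒ C₀ = x + x²/Ka
C₀ = 1.07 × 10^-2 + (1.07 × 10^-2)²/(1.3 × 10^-4) = 8.91 × 10^-1 M

C₀ = 8.9 × 10^-1 M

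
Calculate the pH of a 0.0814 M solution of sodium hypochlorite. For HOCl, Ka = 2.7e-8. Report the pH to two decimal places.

pH = 10.24

OCl- is the conjugate base of the weak acid HOCl.
Kb = Kw/Ka = 1.0×10^-14 / 2.7 × 10^-8 = 3.70 × 10^-7
From the ICE table, Kb = [OH-]²/(0.0814 − [OH-]) = 3.70 × 10^-7.
Assume [OH-] ≪ 0.0814: [OH-] ≈ √(3.70 × 10^-7 × 0.0814) = 1.74 × 10^-4 M
Check: 0.21% ionized — well under 5%, approximation valid.
pOH = −log(1.74 × 10^-4) = 3.76; pH = 14.00 − 3.76 = 10.24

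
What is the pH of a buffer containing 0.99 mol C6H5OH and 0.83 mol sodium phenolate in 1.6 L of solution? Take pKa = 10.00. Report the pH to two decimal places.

Henderson–Hasselbalch: pH = pKa + log([C6H5O-]/[C6H5OH]) = 10.00 + log(0.83/0.99)
pH = 10.00 + (-0.077) = 9.92

pH = 9.92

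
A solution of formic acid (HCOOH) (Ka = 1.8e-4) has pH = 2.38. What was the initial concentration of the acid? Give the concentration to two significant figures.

C₀ = 1.0 × 10^-1 M

[H+] = 10^(-2.38) = 4.17 × 10^-3 M = x
Ka = x²/(C₀ − x) ⇒ C₀ = x + x²/Ka
C₀ = 4.17 × 10^-3 + (4.17 × 10^-3)²/(1.8 × 10^-4) = 1.01 × 10^-1 M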